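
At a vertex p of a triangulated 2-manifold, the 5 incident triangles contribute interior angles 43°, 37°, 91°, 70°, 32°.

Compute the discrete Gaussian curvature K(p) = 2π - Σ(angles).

Sum of angles = 273°. K = 360° - 273° = 87° = 29π/60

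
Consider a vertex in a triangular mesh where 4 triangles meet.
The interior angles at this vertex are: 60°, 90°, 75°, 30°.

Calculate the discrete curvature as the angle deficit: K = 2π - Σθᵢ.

Sum of angles = 255°. K = 360° - 255° = 105°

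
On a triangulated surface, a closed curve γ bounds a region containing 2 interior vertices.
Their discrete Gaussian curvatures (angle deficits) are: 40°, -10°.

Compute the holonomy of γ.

Holonomy = total enclosed curvature = 40° + (-10°) = 30°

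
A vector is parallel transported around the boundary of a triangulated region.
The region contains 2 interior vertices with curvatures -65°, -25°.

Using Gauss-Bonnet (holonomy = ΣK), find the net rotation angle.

Holonomy = total enclosed curvature = (-65°) + (-25°) = -90°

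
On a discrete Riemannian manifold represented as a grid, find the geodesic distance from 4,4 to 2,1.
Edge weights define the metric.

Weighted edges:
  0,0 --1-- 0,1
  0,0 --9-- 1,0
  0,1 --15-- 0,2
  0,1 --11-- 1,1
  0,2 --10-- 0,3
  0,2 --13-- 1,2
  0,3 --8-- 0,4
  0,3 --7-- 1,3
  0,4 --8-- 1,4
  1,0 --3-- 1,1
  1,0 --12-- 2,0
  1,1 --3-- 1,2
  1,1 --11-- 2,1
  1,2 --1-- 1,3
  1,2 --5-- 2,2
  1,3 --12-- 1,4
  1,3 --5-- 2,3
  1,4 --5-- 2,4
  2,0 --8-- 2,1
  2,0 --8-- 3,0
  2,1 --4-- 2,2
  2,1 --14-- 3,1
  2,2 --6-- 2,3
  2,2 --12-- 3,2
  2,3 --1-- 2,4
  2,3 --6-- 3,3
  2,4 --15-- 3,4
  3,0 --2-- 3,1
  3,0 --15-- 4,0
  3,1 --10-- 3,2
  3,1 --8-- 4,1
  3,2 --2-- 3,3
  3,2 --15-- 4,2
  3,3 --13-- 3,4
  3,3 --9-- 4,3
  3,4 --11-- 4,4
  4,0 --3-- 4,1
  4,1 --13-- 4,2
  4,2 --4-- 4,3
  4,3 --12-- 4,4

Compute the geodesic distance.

Shortest path: 4,4 → 4,3 → 3,3 → 2,3 → 2,2 → 2,1, total weight = 37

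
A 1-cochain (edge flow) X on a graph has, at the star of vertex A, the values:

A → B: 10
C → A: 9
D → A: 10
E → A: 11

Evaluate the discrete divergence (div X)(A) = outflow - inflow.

Divergence = sum of outgoing flows = 10 + (-9) + (-10) + (-11) = -20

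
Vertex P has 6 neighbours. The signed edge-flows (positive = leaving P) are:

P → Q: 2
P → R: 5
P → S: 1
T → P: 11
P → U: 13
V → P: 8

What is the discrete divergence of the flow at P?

Divergence = sum of outgoing flows = 2 + 5 + 1 + (-11) + 13 + (-8) = 2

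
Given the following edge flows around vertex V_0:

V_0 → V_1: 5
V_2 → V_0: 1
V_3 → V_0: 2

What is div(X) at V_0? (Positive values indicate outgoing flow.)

Divergence = sum of outgoing flows = 5 + (-1) + (-2) = 2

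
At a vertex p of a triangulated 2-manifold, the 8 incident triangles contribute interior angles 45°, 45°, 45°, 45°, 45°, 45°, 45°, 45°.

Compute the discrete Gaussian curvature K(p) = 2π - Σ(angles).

Sum of angles = 360°. K = 360° - 360° = 0° = 0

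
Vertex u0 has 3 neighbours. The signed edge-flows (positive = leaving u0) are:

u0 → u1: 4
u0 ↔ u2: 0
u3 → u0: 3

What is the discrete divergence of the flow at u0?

Divergence = sum of outgoing flows = 4 + 0 + (-3) = 1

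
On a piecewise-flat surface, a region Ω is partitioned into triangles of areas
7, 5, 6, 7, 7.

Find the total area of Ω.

7 + 5 + 6 + 7 + 7 = 32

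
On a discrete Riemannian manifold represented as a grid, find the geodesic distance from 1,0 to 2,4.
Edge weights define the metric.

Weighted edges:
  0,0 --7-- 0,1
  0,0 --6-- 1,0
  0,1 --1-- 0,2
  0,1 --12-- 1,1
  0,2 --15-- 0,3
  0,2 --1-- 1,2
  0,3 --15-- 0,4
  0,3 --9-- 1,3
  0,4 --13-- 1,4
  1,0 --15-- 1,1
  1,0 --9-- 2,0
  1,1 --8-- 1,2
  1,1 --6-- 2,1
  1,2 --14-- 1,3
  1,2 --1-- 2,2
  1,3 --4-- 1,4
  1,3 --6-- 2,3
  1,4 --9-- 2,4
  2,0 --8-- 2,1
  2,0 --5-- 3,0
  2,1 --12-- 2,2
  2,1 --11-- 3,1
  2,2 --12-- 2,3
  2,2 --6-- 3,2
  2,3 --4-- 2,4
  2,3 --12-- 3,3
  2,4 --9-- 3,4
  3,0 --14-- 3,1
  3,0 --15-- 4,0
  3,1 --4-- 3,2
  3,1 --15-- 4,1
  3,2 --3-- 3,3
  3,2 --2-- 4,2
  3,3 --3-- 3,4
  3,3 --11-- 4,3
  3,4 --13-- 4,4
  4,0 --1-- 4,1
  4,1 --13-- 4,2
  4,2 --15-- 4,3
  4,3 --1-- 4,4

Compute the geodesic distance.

Shortest path: 1,0 → 0,0 → 0,1 → 0,2 → 1,2 → 2,2 → 2,3 → 2,4, total weight = 32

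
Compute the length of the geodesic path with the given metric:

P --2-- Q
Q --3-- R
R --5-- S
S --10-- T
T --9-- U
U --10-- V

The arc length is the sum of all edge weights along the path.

Arc length = 2 + 3 + 5 + 10 + 9 + 10 = 39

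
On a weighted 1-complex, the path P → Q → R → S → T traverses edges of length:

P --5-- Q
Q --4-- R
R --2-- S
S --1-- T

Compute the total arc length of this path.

Arc length = 5 + 4 + 2 + 1 = 12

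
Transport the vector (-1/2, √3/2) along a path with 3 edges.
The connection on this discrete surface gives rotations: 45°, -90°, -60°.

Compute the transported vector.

Total rotation: 45° + (-90°) + (-60°) = -105°. Final vector: (0.9659, 0.2588)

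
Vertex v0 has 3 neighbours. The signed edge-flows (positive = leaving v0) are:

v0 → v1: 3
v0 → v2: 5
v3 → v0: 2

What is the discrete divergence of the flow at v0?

Divergence = sum of outgoing flows = 3 + 5 + (-2) = 6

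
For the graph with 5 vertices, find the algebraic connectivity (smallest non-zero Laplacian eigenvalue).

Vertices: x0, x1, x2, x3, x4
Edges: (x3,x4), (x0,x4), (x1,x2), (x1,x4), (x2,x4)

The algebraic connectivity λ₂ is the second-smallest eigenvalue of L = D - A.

Degrees: deg(x0) = 1, deg(x1) = 2, deg(x2) = 2, deg(x3) = 1, deg(x4) = 4.
L = D − A with rows/columns ordered (x0, x1, x2, x3, x4):
  [ 1,  0,  0,  0, -1]
  [ 0,  2, -1,  0, -1]
  [ 0, -1,  2,  0, -1]
  [ 0,  0,  0,  1, -1]
  [-1, -1, -1, -1,  4]
Characteristic polynomial: det(λI − L) = λ(λ − 1)²(λ − 3)(λ − 5).
Roots: λ = 0; (λ − 1) = 0 ⇒ λ = 1 (multiplicity 2); (λ − 3) = 0 ⇒ λ = 3; (λ − 5) = 0 ⇒ λ = 5.
(Check: the roots sum (with multiplicity) to 10, matching trace L = Σdeg = 2·5 = 10.)
Laplacian eigenvalues: [0.0, 1.0, 1.0, 3.0, 5.0]. Algebraic connectivity (smallest non-zero eigenvalue) = 1.0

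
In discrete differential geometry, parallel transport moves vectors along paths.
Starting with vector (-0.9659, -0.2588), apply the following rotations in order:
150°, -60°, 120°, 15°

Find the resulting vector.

Total rotation: 150° + (-60°) + 120° + 15° = 225° ≡ -135° (mod 360°). Final vector: (0.5000, 0.8660)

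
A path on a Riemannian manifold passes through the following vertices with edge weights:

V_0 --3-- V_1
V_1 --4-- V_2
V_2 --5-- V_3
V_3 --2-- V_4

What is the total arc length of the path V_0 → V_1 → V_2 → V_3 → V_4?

Arc length = 3 + 4 + 5 + 2 = 14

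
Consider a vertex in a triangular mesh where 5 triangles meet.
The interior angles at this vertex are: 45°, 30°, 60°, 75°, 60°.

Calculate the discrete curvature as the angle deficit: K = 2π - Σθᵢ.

Sum of angles = 270°. K = 360° - 270° = 90°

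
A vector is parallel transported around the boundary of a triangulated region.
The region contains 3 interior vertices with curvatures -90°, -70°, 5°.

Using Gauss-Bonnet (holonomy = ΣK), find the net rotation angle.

Holonomy = total enclosed curvature = (-90°) + (-70°) + 5° = -155°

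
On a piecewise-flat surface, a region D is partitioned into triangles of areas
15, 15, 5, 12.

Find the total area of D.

15 + 15 + 5 + 12 = 47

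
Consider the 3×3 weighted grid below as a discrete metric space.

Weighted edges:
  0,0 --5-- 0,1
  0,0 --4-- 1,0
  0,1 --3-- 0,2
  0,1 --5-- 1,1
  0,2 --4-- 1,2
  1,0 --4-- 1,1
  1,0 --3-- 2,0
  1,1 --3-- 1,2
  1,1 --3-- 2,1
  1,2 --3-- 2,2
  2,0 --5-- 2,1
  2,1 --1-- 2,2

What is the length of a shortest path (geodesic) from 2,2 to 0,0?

Shortest path: 2,2 → 2,1 → 1,1 → 1,0 → 0,0, total weight = 12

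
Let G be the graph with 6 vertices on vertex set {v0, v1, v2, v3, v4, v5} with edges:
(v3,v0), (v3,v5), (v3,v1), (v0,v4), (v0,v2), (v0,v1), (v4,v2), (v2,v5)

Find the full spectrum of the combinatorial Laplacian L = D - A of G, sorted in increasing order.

Degrees: deg(v0) = 4, deg(v1) = 2, deg(v2) = 3, deg(v3) = 3, deg(v4) = 2, deg(v5) = 2.
L = D − A with rows/columns ordered (v0, v1, v2, v3, v4, v5):
  [ 4, -1, -1, -1, -1,  0]
  [-1,  2,  0, -1,  0,  0]
  [-1,  0,  3,  0, -1, -1]
  [-1, -1,  0,  3,  0, -1]
  [-1,  0, -1,  0,  2,  0]
  [ 0,  0, -1, -1,  0,  2]
Characteristic polynomial: det(λI − L) = λ(λ² − 5λ + 5)(λ² − 7λ + 9)(λ − 4).
Roots: λ = 0; (λ² − 5λ + 5) = 0 ⇒ λ = (5 ± √5)/2 ≈ 1.382, 3.618; (λ² − 7λ + 9) = 0 ⇒ λ = (7 ± √13)/2 ≈ 1.6972, 5.3028; (λ − 4) = 0 ⇒ λ = 4.
(Check: the roots sum (with multiplicity) to 16, matching trace L = Σdeg = 2·8 = 16.)
Laplacian eigenvalues (increasing order): [0.0, 1.382, 1.6972, 3.618, 4.0, 5.3028]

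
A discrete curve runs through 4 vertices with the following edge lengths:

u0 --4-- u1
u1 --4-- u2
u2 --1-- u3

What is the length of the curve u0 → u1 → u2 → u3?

Arc length = 4 + 4 + 1 = 9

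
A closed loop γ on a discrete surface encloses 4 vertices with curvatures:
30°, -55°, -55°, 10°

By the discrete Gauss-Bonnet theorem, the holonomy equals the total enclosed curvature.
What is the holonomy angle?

Holonomy = total enclosed curvature = 30° + (-55°) + (-55°) + 10° = -70°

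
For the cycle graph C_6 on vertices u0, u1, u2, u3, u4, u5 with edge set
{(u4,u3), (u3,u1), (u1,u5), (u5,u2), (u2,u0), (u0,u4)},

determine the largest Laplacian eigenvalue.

The cycle graph C_n has Laplacian eigenvalues λ_k = 2 − 2cos(2πk/n), k = 0, 1, …, n−1. Here n = 6:
k=0: 2 − 2cos(0) = 0.0; k=1: 2 − 2cos(π/3) = 1.0; k=2: 2 − 2cos(2π/3) = 3.0; k=3: 2 − 2cos(π) = 4.0; k=4: 2 − 2cos(4π/3) = 3.0; k=5: 2 − 2cos(5π/3) = 1.0.
Laplacian eigenvalues: [0.0, 1.0, 1.0, 3.0, 3.0, 4.0]. Largest eigenvalue (spectral radius) = 4.0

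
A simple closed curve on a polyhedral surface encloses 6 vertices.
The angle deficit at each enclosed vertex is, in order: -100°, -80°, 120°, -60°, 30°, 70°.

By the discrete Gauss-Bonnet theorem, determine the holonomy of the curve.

Holonomy = total enclosed curvature = (-100°) + (-80°) + 120° + (-60°) + 30° + 70° = -20°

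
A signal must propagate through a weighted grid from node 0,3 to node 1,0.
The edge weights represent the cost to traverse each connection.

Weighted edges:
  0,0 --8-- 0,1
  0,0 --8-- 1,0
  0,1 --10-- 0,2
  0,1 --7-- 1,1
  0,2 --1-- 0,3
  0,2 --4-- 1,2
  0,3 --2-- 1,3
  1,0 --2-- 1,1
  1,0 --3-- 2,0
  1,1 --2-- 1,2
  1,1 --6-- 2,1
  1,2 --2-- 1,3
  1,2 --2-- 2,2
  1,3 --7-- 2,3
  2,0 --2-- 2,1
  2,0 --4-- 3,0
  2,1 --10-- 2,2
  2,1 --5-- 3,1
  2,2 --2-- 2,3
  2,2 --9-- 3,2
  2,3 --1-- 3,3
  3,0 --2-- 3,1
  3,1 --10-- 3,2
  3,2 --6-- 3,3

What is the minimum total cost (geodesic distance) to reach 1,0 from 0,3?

Shortest path: 0,3 → 1,3 → 1,2 → 1,1 → 1,0, total weight = 8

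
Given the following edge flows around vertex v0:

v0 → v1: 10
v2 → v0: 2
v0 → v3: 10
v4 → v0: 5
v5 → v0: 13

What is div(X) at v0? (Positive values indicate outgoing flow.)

Divergence = sum of outgoing flows = 10 + (-2) + 10 + (-5) + (-13) = 0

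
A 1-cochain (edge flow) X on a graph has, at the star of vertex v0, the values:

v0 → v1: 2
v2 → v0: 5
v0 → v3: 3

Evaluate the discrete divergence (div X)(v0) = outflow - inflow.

Divergence = sum of outgoing flows = 2 + (-5) + 3 = 0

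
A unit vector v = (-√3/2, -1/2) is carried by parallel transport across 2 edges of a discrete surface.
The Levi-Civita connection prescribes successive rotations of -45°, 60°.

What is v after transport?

Total rotation: (-45°) + 60° = 15°. Final vector: (-0.7071, -0.7071)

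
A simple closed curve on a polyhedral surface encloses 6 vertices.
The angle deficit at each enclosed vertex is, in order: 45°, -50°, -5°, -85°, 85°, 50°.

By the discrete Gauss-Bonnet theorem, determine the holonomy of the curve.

Holonomy = total enclosed curvature = 45° + (-50°) + (-5°) + (-85°) + 85° + 50° = 40°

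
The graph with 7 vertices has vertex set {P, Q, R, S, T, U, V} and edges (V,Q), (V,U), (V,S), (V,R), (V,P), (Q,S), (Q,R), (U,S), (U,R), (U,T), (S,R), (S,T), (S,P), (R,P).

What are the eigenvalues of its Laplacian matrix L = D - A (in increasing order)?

Degrees: deg(P) = 3, deg(Q) = 3, deg(R) = 5, deg(S) = 6, deg(T) = 2, deg(U) = 4, deg(V) = 5.
L = D − A with rows/columns ordered (P, Q, R, S, T, U, V):
  [ 3,  0, -1, -1,  0,  0, -1]
  [ 0,  3, -1, -1,  0,  0, -1]
  [-1, -1,  5, -1,  0, -1, -1]
  [-1, -1, -1,  6, -1, -1, -1]
  [ 0,  0,  0, -1,  2, -1,  0]
  [ 0,  0, -1, -1, -1,  4, -1]
  [-1, -1, -1, -1,  0, -1,  5]
Characteristic polynomial: det(λI − L) = λ(λ² − 8λ + 11)(λ − 3)(λ − 4)(λ − 6)(λ − 7).
Roots: λ = 0; (λ² − 8λ + 11) = 0 ⇒ λ = 4 ± √5 ≈ 1.7639, 6.2361; (λ − 3) = 0 ⇒ λ = 3; (λ − 4) = 0 ⇒ λ = 4; (λ − 6) = 0 ⇒ λ = 6; (λ − 7) = 0 ⇒ λ = 7.
(Check: the roots sum (with multiplicity) to 28, matching trace L = Σdeg = 2·14 = 28.)
Laplacian eigenvalues (increasing order): [0.0, 1.7639, 3.0, 4.0, 6.0, 6.2361, 7.0]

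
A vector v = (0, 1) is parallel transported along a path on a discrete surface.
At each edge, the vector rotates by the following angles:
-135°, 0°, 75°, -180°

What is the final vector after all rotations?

Total rotation: (-135°) + 0° + 75° + (-180°) = -240° ≡ 120° (mod 360°). Final vector: (-0.8660, -0.5000)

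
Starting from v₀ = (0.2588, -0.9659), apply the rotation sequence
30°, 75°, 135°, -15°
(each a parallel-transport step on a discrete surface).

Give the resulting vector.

Total rotation: 30° + 75° + 135° + (-15°) = 225° ≡ -135° (mod 360°). Final vector: (-0.8660, 0.5000)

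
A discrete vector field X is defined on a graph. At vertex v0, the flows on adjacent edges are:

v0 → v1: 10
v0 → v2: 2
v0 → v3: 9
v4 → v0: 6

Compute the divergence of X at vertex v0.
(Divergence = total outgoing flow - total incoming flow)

Divergence = sum of outgoing flows = 10 + 2 + 9 + (-6) = 15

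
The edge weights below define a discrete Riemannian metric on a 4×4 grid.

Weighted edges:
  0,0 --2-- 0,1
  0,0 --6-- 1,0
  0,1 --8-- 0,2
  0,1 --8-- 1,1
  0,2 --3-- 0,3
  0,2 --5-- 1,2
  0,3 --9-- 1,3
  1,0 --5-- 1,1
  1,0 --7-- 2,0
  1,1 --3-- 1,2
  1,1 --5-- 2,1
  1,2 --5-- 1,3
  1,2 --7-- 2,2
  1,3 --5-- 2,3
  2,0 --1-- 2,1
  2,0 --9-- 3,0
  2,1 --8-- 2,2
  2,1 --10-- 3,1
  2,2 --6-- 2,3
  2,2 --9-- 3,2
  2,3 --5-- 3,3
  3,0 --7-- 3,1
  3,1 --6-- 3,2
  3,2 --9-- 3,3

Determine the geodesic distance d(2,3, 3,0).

Shortest path: 2,3 → 2,2 → 2,1 → 2,0 → 3,0, total weight = 24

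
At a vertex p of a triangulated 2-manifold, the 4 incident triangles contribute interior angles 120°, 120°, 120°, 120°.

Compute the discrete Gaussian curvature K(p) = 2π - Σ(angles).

Sum of angles = 480°. K = 360° - 480° = -120°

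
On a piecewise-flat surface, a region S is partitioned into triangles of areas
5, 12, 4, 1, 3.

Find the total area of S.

5 + 12 + 4 + 1 + 3 = 25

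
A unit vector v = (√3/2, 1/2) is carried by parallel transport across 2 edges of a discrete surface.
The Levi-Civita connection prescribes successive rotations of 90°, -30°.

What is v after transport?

Total rotation: 90° + (-30°) = 60°. Final vector: (0, 1)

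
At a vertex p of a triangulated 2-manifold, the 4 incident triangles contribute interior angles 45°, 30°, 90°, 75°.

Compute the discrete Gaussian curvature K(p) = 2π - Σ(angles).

Sum of angles = 240°. K = 360° - 240° = 120° = 2π/3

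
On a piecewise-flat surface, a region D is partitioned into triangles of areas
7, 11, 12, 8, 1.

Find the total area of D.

7 + 11 + 12 + 8 + 1 = 39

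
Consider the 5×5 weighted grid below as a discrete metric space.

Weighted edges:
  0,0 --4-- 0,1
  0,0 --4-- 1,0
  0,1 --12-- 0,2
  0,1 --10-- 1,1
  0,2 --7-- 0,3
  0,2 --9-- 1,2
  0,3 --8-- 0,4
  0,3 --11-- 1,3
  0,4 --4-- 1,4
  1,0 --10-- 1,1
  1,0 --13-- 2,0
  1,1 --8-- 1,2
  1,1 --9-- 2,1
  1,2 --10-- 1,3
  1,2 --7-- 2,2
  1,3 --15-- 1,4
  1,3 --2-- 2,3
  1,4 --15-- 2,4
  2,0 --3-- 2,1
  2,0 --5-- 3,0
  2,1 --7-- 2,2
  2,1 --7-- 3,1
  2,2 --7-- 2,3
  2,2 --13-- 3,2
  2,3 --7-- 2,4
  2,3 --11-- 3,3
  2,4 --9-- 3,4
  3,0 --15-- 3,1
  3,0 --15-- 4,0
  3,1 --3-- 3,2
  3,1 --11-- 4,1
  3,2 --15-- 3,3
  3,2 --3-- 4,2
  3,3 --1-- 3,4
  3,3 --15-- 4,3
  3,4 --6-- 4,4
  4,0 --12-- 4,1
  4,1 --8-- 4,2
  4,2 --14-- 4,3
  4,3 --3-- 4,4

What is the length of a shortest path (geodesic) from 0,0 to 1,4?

Shortest path: 0,0 → 0,1 → 0,2 → 0,3 → 0,4 → 1,4, total weight = 35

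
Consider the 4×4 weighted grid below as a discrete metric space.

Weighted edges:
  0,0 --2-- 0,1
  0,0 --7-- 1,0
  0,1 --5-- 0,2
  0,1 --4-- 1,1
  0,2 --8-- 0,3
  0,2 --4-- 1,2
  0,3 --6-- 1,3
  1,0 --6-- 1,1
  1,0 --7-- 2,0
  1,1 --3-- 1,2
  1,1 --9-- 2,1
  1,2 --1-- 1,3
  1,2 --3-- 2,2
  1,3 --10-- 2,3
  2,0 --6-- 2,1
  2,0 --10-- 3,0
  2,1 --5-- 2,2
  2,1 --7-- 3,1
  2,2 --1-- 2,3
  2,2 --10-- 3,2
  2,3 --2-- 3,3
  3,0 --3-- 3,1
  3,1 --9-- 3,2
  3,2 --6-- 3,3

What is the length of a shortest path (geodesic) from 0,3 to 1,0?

Shortest path: 0,3 → 1,3 → 1,2 → 1,1 → 1,0, total weight = 16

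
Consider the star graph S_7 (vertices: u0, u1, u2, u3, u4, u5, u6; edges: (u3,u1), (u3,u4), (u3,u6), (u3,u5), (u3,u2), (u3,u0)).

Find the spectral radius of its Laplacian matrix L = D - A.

The star S_7 is the complete bipartite graph K_{1,6} (one hub of degree 6, 6 leaves of degree 1). The Laplacian spectrum of K_{p,q} is 0, p (multiplicity q−1), q (multiplicity p−1), p+q. With p = 1, q = 6: 0 once, 1 with multiplicity 5, and 7 once. (Check: trace L = sum of degrees = 12 = 5·1 + 7.)
Laplacian eigenvalues: [0.0, 1.0, 1.0, 1.0, 1.0, 1.0, 7.0]. Largest eigenvalue (spectral radius) = 7.0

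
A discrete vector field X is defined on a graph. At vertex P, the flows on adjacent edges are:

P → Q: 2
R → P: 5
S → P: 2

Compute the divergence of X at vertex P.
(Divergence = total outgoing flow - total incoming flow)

Divergence = sum of outgoing flows = 2 + (-5) + (-2) = -5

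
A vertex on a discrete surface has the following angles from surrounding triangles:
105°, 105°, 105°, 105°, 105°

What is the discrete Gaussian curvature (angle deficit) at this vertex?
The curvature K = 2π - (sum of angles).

Sum of angles = 525°. K = 360° - 525° = -165°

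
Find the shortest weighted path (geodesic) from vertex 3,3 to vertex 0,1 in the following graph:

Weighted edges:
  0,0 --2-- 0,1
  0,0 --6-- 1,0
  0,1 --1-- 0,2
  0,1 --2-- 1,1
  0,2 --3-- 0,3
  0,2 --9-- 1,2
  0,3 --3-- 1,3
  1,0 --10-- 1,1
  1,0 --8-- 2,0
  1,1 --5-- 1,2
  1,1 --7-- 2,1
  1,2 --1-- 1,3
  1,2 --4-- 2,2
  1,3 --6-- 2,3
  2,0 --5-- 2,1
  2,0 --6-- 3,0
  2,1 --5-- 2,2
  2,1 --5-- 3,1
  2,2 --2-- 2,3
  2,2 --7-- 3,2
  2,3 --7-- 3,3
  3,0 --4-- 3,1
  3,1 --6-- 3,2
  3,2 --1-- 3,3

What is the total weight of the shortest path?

Shortest path: 3,3 → 3,2 → 2,2 → 1,2 → 1,1 → 0,1, total weight = 19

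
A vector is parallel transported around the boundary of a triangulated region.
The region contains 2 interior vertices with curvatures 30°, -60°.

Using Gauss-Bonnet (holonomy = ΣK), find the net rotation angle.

Holonomy = total enclosed curvature = 30° + (-60°) = -30°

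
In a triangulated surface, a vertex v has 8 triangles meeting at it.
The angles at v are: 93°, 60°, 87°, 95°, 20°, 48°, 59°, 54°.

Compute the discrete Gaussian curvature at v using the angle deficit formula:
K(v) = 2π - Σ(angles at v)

Sum of angles = 516°. K = 360° - 516° = -156° = -13π/15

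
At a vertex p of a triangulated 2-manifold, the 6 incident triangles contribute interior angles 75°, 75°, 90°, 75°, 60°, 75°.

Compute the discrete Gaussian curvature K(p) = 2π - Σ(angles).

Sum of angles = 450°. K = 360° - 450° = -90° = -π/2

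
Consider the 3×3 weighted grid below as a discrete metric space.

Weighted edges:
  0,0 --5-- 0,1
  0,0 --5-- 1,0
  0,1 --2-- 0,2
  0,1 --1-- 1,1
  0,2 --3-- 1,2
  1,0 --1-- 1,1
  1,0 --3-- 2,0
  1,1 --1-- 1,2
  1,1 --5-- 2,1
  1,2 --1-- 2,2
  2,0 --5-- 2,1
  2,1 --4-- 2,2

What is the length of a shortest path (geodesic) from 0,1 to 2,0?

Shortest path: 0,1 → 1,1 → 1,0 → 2,0, total weight = 5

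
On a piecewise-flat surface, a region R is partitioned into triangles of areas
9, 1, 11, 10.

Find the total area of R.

9 + 1 + 11 + 10 = 31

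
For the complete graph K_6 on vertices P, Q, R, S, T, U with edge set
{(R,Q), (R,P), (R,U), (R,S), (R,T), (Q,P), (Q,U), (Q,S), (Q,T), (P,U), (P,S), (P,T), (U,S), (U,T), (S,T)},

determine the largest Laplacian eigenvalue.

For the complete graph K_n, L = nI − J (J = all-ones matrix). J has eigenvalues n (once, eigenvector 𝟙) and 0 (multiplicity n−1), so L has eigenvalues 0 (once) and n (multiplicity n−1). Here n = 6: eigenvalue 0 once and 6 with multiplicity 5.
Laplacian eigenvalues: [0.0, 6.0, 6.0, 6.0, 6.0, 6.0]. Largest eigenvalue (spectral radius) = 6.0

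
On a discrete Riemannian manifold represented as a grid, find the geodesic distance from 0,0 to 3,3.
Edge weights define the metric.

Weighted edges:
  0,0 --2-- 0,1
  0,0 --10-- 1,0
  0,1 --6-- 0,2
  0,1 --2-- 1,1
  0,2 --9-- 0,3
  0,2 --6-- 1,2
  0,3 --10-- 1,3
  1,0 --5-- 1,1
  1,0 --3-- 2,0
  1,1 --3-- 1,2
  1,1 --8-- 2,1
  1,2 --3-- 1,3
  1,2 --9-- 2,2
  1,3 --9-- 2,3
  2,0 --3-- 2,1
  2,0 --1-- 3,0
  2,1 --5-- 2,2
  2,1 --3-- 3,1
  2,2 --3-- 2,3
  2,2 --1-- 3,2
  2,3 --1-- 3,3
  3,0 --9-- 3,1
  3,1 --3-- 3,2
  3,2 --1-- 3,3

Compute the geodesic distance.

Shortest path: 0,0 → 0,1 → 1,1 → 1,2 → 2,2 → 3,2 → 3,3, total weight = 18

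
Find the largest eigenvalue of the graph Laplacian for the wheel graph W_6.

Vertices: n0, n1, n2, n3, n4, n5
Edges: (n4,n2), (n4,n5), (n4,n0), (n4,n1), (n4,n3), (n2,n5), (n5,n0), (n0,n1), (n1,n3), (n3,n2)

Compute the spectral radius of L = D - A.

The wheel W_6 is the join K_1 ∨ C_5 (a hub joined to every vertex of a cycle of length 5). For a join G ∨ H (G on p vertices, H on q vertices) the Laplacian spectrum is 0, p+q, the eigenvalues of L(G) other than one 0 each shifted by +q, and the eigenvalues of L(H) other than one 0 each shifted by +p. With G = K_1 (p = 1, nothing left after dropping its 0) and H = C_5 (q = 5, eigenvalues 2 − 2cos(2πk/5), k = 0, …, 4; drop k = 0), the spectrum of W_6 is 0, 6, and 1 + (2 − 2cos(2πk/5)) = 3 − 2cos(2πk/5) for k = 1, …, 4:
k=1: 3 − 2cos(2π/5) = 2.382; k=2: 3 − 2cos(4π/5) = 4.618; k=3: 3 − 2cos(6π/5) = 4.618; k=4: 3 − 2cos(8π/5) = 2.382.
Laplacian eigenvalues: [0.0, 2.382, 2.382, 4.618, 4.618, 6.0]. Largest eigenvalue (spectral radius) = 6.0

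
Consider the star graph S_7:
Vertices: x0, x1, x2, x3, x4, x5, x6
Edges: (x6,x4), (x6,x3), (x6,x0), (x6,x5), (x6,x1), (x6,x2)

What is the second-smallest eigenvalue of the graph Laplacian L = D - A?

The star S_7 is the complete bipartite graph K_{1,6} (one hub of degree 6, 6 leaves of degree 1). The Laplacian spectrum of K_{p,q} is 0, p (multiplicity q−1), q (multiplicity p−1), p+q. With p = 1, q = 6: 0 once, 1 with multiplicity 5, and 7 once. (Check: trace L = sum of degrees = 12 = 5·1 + 7.)
Laplacian eigenvalues: [0.0, 1.0, 1.0, 1.0, 1.0, 1.0, 7.0]. Algebraic connectivity (smallest non-zero eigenvalue) = 1.0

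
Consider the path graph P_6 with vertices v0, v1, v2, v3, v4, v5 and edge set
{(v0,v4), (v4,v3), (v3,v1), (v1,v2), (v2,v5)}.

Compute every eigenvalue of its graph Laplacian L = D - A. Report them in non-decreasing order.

The path graph P_n has Laplacian eigenvalues λ_k = 2 − 2cos(kπ/n), k = 0, 1, …, n−1. Here n = 6:
k=0: 2 − 2cos(0) = 0.0; k=1: 2 − 2cos(π/6) = 0.2679; k=2: 2 − 2cos(π/3) = 1.0; k=3: 2 − 2cos(π/2) = 2.0; k=4: 2 − 2cos(2π/3) = 3.0; k=5: 2 − 2cos(5π/6) = 3.7321.
Laplacian eigenvalues (increasing order): [0.0, 0.2679, 1.0, 2.0, 3.0, 3.7321]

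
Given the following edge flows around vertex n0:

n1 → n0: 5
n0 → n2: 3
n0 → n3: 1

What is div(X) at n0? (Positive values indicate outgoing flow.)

Divergence = sum of outgoing flows = (-5) + 3 + 1 = -1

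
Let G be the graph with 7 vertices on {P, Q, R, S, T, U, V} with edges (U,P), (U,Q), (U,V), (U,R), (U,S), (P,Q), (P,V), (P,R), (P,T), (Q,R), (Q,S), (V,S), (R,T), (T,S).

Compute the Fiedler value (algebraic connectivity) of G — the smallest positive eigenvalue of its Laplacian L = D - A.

Degrees: deg(P) = 5, deg(Q) = 4, deg(R) = 4, deg(S) = 4, deg(T) = 3, deg(U) = 5, deg(V) = 3.
L = D − A with rows/columns ordered (P, Q, R, S, T, U, V):
  [ 5, -1, -1,  0, -1, -1, -1]
  [-1,  4, -1, -1,  0, -1,  0]
  [-1, -1,  4,  0, -1, -1,  0]
  [ 0, -1,  0,  4, -1, -1, -1]
  [-1,  0, -1, -1,  3,  0,  0]
  [-1, -1, -1, -1,  0,  5, -1]
  [-1,  0,  0, -1,  0, -1,  3]
Characteristic polynomial: det(λI − L) = λ(λ² − 8λ + 14)(λ² − 10λ + 22)(λ − 4)(λ − 6).
Roots: λ = 0; (λ² − 8λ + 14) = 0 ⇒ λ = 4 ± √2 ≈ 2.5858, 5.4142; (λ² − 10λ + 22) = 0 ⇒ λ = 5 ± √3 ≈ 3.2679, 6.7321; (λ − 4) = 0 ⇒ λ = 4; (λ − 6) = 0 ⇒ λ = 6.
(Check: the roots sum (with multiplicity) to 28, matching trace L = Σdeg = 2·14 = 28.)
Laplacian eigenvalues: [0.0, 2.5858, 3.2679, 4.0, 5.4142, 6.0, 6.7321]. Algebraic connectivity (smallest non-zero eigenvalue) = 2.5858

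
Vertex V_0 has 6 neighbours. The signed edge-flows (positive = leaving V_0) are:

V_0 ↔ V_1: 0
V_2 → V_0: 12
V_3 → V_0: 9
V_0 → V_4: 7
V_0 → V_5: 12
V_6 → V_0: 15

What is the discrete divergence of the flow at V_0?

Divergence = sum of outgoing flows = 0 + (-12) + (-9) + 7 + 12 + (-15) = -17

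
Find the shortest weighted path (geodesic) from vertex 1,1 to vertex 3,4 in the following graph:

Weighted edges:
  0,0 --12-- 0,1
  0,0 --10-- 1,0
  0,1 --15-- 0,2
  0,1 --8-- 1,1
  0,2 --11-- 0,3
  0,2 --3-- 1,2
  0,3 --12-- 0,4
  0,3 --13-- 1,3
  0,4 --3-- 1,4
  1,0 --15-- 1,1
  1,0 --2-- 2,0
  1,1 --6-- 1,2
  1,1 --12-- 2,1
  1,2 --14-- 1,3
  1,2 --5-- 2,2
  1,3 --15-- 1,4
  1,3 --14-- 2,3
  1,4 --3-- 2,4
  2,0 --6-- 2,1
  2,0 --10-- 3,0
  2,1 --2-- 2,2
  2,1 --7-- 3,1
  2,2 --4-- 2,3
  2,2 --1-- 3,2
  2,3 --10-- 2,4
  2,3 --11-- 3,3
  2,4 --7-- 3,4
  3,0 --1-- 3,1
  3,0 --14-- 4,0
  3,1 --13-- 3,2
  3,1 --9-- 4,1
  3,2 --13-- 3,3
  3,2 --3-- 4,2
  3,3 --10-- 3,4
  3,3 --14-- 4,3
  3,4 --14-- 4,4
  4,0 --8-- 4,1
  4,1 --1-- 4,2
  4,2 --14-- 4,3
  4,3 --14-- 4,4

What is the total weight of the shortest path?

Shortest path: 1,1 → 1,2 → 2,2 → 2,3 → 2,4 → 3,4, total weight = 32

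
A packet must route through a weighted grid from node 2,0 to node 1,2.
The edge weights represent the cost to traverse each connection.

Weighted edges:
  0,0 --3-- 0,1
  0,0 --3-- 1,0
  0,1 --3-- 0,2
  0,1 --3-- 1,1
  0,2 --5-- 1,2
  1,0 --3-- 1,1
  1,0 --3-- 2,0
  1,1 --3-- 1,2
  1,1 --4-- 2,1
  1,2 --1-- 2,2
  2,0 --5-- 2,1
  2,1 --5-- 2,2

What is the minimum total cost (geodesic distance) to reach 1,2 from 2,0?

Shortest path: 2,0 → 1,0 → 1,1 → 1,2, total weight = 9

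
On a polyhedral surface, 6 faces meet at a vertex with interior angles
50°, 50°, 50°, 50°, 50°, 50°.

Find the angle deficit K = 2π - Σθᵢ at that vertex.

Sum of angles = 300°. K = 360° - 300° = 60°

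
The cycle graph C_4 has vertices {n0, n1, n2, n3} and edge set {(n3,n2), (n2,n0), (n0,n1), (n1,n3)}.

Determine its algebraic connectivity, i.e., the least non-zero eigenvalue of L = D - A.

The cycle graph C_n has Laplacian eigenvalues λ_k = 2 − 2cos(2πk/n), k = 0, 1, …, n−1. Here n = 4:
k=0: 2 − 2cos(0) = 0.0; k=1: 2 − 2cos(π/2) = 2.0; k=2: 2 − 2cos(π) = 4.0; k=3: 2 − 2cos(3π/2) = 2.0.
Laplacian eigenvalues: [0.0, 2.0, 2.0, 4.0]. Algebraic connectivity (smallest non-zero eigenvalue) = 2.0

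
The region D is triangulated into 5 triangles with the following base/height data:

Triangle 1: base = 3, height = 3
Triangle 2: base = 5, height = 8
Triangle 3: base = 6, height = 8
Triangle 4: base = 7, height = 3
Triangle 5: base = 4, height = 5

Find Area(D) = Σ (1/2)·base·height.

(1/2)×3×3 + (1/2)×5×8 + (1/2)×6×8 + (1/2)×7×3 + (1/2)×4×5 = 69.0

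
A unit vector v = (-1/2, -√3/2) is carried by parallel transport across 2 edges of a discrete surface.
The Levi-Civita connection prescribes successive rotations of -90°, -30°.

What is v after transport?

Total rotation: (-90°) + (-30°) = -120°. Final vector: (-0.5000, 0.8660)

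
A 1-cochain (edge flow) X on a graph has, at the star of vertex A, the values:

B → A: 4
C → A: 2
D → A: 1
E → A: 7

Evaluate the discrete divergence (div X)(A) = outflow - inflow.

Divergence = sum of outgoing flows = (-4) + (-2) + (-1) + (-7) = -14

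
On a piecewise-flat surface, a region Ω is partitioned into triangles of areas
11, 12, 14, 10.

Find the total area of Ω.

11 + 12 + 14 + 10 = 47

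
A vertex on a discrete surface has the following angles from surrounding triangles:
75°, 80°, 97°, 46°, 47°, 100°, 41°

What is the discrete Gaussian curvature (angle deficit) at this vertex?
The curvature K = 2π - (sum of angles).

Sum of angles = 486°. K = 360° - 486° = -126° = -7π/10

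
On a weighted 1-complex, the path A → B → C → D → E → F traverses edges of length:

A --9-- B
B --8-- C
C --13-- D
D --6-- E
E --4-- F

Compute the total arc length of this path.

Arc length = 9 + 8 + 13 + 6 + 4 = 40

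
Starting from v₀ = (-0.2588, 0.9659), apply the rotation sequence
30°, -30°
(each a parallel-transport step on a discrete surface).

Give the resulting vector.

Total rotation: 30° + (-30°) = 0°. Final vector: (-0.2588, 0.9659)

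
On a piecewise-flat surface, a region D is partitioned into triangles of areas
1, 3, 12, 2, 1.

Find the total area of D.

1 + 3 + 12 + 2 + 1 = 19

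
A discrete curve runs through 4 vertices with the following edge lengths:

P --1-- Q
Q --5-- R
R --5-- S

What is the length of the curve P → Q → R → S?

Arc length = 1 + 5 + 5 = 11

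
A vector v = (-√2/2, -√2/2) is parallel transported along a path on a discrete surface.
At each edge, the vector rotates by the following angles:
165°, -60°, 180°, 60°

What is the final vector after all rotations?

Total rotation: 165° + (-60°) + 180° + 60° = 345° ≡ -15° (mod 360°). Final vector: (-0.8660, -0.5000)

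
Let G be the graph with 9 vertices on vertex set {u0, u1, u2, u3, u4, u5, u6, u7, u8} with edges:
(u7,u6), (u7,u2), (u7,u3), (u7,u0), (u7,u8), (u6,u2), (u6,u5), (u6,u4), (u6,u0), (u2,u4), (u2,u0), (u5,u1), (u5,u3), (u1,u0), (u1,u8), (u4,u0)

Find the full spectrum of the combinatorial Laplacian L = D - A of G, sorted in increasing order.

Degrees: deg(u0) = 5, deg(u1) = 3, deg(u2) = 4, deg(u3) = 2, deg(u4) = 3, deg(u5) = 3, deg(u6) = 5, deg(u7) = 5, deg(u8) = 2.
L = D − A with rows/columns ordered (u0, u1, u2, u3, u4, u5, u6, u7, u8):
  [ 5, -1, -1,  0, -1,  0, -1, -1,  0]
  [-1,  3,  0,  0,  0, -1,  0,  0, -1]
  [-1,  0,  4,  0, -1,  0, -1, -1,  0]
  [ 0,  0,  0,  2,  0, -1,  0, -1,  0]
  [-1,  0, -1,  0,  3,  0, -1,  0,  0]
  [ 0, -1,  0, -1,  0,  3, -1,  0,  0]
  [-1,  0, -1,  0, -1, -1,  5, -1,  0]
  [-1,  0, -1, -1,  0,  0, -1,  5, -1]
  [ 0, -1,  0,  0,  0,  0,  0, -1,  2]
Characteristic polynomial: det(λI − L) = λ(λ² − 8λ + 9)(λ² − 8λ + 10)(λ² − 8λ + 14)(λ − 4)².
Roots: λ = 0; (λ² − 8λ + 9) = 0 ⇒ λ = 4 ± √7 ≈ 1.3542, 6.6458; (λ² − 8λ + 10) = 0 ⇒ λ = 4 ± √6 ≈ 1.5505, 6.4495; (λ² − 8λ + 14) = 0 ⇒ λ = 4 ± √2 ≈ 2.5858, 5.4142; (λ − 4) = 0 ⇒ λ = 4 (multiplicity 2).
(Check: the roots sum (with multiplicity) to 32, matching trace L = Σdeg = 2·16 = 32.)
Laplacian eigenvalues (increasing order): [0.0, 1.3542, 1.5505, 2.5858, 4.0, 4.0, 5.4142, 6.4495, 6.6458]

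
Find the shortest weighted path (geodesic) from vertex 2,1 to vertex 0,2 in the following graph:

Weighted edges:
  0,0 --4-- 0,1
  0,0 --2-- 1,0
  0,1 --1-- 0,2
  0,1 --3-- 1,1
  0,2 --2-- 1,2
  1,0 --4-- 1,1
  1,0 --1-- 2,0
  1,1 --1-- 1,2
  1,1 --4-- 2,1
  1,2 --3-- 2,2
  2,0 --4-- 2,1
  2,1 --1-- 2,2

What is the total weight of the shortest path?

Shortest path: 2,1 → 2,2 → 1,2 → 0,2, total weight = 6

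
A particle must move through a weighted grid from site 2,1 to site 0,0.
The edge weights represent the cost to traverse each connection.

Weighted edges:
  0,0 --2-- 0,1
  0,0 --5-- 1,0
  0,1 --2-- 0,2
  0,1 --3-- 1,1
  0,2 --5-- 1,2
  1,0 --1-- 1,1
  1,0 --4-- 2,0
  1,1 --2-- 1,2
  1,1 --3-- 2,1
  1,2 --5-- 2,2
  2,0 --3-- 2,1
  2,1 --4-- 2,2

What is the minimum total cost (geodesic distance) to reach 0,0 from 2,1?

Shortest path: 2,1 → 1,1 → 0,1 → 0,0, total weight = 8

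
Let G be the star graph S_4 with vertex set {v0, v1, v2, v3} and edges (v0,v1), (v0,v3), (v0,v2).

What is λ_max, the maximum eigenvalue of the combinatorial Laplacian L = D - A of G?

The star S_4 is the complete bipartite graph K_{1,3} (one hub of degree 3, 3 leaves of degree 1). The Laplacian spectrum of K_{p,q} is 0, p (multiplicity q−1), q (multiplicity p−1), p+q. With p = 1, q = 3: 0 once, 1 with multiplicity 2, and 4 once. (Check: trace L = sum of degrees = 6 = 2·1 + 4.)
Laplacian eigenvalues: [0.0, 1.0, 1.0, 4.0]. Largest eigenvalue (spectral radius) = 4.0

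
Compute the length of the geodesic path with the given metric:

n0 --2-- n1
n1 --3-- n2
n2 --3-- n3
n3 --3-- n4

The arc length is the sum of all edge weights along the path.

Arc length = 2 + 3 + 3 + 3 = 11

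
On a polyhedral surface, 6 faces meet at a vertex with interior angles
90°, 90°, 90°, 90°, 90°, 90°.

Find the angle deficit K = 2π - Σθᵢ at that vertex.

Sum of angles = 540°. K = 360° - 540° = -180°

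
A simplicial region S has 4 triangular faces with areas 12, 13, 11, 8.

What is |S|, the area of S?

12 + 13 + 11 + 8 = 44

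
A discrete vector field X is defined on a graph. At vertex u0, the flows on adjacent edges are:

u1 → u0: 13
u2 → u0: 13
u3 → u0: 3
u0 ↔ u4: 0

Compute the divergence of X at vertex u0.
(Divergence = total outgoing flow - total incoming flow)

Divergence = sum of outgoing flows = (-13) + (-13) + (-3) + 0 = -29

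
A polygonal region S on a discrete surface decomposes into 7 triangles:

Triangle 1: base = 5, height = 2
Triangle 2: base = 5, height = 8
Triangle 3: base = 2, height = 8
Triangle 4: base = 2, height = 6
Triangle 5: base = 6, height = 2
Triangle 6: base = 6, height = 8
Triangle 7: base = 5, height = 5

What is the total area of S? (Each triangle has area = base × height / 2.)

(1/2)×5×2 + (1/2)×5×8 + (1/2)×2×8 + (1/2)×2×6 + (1/2)×6×2 + (1/2)×6×8 + (1/2)×5×5 = 81.5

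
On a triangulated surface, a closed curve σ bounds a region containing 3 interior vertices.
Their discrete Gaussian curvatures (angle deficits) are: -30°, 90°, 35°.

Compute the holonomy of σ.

Holonomy = total enclosed curvature = (-30°) + 90° + 35° = 95°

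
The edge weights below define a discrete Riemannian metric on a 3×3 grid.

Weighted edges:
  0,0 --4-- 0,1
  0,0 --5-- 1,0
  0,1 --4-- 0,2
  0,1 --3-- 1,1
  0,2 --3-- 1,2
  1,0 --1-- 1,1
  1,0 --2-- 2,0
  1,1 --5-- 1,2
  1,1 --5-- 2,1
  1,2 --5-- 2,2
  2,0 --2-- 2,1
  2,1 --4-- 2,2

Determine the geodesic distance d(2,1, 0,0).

Shortest path: 2,1 → 2,0 → 1,0 → 0,0, total weight = 9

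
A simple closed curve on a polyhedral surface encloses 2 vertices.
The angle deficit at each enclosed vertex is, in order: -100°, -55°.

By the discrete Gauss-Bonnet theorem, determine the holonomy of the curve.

Holonomy = total enclosed curvature = (-100°) + (-55°) = -155°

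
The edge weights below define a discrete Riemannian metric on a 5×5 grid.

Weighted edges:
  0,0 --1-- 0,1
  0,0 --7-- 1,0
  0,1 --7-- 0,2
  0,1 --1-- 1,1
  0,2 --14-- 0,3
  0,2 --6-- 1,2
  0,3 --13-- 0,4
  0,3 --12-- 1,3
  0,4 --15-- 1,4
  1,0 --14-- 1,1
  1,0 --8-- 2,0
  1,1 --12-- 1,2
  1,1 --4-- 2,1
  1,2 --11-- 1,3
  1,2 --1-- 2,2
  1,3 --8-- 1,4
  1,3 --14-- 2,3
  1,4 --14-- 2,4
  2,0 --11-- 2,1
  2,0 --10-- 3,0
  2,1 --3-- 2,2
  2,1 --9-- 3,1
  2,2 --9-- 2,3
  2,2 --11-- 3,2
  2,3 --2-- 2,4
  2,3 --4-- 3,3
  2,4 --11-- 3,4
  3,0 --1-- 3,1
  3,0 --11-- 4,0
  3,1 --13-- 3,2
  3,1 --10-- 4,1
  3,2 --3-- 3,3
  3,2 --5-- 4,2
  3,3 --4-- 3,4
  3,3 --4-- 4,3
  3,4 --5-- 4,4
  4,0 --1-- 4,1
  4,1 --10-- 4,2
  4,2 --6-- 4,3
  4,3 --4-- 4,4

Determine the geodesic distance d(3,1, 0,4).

Shortest path: 3,1 → 2,1 → 2,2 → 1,2 → 0,2 → 0,3 → 0,4, total weight = 46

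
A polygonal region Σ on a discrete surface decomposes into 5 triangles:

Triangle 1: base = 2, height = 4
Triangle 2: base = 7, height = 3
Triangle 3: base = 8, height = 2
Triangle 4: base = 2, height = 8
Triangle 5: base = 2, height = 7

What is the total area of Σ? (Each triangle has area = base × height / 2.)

(1/2)×2×4 + (1/2)×7×3 + (1/2)×8×2 + (1/2)×2×8 + (1/2)×2×7 = 37.5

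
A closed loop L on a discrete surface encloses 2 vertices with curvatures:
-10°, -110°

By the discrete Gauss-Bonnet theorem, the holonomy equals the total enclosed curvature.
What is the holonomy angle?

Holonomy = total enclosed curvature = (-10°) + (-110°) = -120°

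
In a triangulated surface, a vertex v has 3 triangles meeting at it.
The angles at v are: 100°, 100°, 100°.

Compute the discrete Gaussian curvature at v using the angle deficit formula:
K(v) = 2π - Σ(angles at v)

Sum of angles = 300°. K = 360° - 300° = 60°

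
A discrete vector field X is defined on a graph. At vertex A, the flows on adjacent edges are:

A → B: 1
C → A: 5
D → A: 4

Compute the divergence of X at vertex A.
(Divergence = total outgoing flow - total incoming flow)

Divergence = sum of outgoing flows = 1 + (-5) + (-4) = -8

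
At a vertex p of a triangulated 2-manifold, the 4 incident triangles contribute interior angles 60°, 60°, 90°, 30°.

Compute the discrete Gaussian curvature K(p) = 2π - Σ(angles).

Sum of angles = 240°. K = 360° - 240° = 120°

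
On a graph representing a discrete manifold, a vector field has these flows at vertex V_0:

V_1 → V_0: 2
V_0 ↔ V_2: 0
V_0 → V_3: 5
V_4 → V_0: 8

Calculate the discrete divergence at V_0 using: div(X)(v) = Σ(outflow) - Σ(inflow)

Divergence = sum of outgoing flows = (-2) + 0 + 5 + (-8) = -5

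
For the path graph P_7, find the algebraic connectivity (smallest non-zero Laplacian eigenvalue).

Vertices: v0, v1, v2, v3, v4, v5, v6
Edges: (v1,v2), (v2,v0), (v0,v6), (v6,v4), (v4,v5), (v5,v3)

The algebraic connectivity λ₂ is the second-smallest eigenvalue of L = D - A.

The path graph P_n has Laplacian eigenvalues λ_k = 2 − 2cos(kπ/n), k = 0, 1, …, n−1. Here n = 7:
k=0: 2 − 2cos(0) = 0.0; k=1: 2 − 2cos(π/7) = 0.1981; k=2: 2 − 2cos(2π/7) = 0.753; k=3: 2 − 2cos(3π/7) = 1.555; k=4: 2 − 2cos(4π/7) = 2.445; k=5: 2 − 2cos(5π/7) = 3.247; k=6: 2 − 2cos(6π/7) = 3.8019.
Laplacian eigenvalues: [0.0, 0.1981, 0.753, 1.555, 2.445, 3.247, 3.8019]. Algebraic connectivity (smallest non-zero eigenvalue) = 0.1981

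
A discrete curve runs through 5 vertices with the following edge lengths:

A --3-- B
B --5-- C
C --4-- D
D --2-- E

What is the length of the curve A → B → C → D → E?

Arc length = 3 + 5 + 4 + 2 = 14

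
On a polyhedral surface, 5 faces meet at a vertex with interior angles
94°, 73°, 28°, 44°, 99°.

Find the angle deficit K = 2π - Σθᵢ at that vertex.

Sum of angles = 338°. K = 360° - 338° = 22° = 11π/90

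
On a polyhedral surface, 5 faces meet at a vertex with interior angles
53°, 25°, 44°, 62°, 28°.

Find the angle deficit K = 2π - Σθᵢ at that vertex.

Sum of angles = 212°. K = 360° - 212° = 148° = 37π/45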